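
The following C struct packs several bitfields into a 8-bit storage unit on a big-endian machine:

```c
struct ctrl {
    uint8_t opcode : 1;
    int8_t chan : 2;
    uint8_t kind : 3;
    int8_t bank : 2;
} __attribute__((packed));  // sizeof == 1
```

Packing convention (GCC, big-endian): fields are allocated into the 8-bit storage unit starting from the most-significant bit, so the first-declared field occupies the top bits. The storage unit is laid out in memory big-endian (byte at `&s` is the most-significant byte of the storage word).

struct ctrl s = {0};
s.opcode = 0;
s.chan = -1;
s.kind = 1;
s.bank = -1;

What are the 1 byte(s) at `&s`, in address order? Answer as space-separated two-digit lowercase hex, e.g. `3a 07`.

67

[7+:1] opcode=0 & 0x1 = 0x0; word=0x00
[5+:2] chan=-1 & 0x3 = 0x3; word=0x60
[2+:3] kind=1 & 0x7 = 0x1; word=0x64
[0+:2] bank=-1 & 0x3 = 0x3; word=0x67
word = 0x67 → big-endian bytes:
  [0]=0x67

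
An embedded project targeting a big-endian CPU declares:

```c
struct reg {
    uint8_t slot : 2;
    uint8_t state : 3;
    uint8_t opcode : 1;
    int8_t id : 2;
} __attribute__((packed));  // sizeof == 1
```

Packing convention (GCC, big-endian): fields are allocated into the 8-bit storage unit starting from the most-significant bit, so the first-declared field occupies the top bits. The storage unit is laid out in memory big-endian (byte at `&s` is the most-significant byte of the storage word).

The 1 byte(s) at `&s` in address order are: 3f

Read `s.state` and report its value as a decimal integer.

[0]=0x3f (big-endian) → word 0x3f
slot [6+:2] = (word>>6) & 0x3 = 0
state [3+:3] = (word>>3) & 0x7 = 7  ←
opcode [2+:1] = (word>>2) & 0x1 = 1
id [0+:2] = (word>>0) & 0x3 = 3

7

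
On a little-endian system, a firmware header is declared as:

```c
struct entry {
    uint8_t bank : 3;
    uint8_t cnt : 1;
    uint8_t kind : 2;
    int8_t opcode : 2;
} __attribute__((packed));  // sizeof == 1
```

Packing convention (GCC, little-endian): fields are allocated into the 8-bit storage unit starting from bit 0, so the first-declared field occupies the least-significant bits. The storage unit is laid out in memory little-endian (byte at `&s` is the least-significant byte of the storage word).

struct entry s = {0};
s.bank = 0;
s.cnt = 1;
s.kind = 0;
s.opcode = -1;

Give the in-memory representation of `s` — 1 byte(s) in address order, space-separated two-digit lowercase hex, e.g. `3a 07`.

c8

bank (3b) val=0 bits=0x0 at bit 0: 0x00
cnt (1b) val=1 bits=0x1 at bit 3: 0x08
kind (2b) val=0 bits=0x0 at bit 4: 0x08
opcode (2b) val=-1 bits=0x3 at bit 6: 0xc8
word = 0xc8 → little-endian bytes:
  [0]=0xc8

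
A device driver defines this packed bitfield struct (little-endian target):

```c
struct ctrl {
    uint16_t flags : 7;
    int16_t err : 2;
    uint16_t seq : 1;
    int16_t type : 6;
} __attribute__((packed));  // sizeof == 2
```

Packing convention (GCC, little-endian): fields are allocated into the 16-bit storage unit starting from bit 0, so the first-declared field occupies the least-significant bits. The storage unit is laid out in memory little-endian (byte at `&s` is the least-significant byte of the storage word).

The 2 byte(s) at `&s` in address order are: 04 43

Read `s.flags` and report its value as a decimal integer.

[0]=0x04 [1]=0x43 (little-endian) → word 0x4304
flags:7 @ bit 0 → (0x4304>>0)&0x7f = 0x4  ←
err:2 @ bit 7 → (0x4304>>7)&0x3 = 0x2
seq:1 @ bit 9 → (0x4304>>9)&0x1 = 0x1
type:6 @ bit 10 → (0x4304>>10)&0x3f = 0x10

4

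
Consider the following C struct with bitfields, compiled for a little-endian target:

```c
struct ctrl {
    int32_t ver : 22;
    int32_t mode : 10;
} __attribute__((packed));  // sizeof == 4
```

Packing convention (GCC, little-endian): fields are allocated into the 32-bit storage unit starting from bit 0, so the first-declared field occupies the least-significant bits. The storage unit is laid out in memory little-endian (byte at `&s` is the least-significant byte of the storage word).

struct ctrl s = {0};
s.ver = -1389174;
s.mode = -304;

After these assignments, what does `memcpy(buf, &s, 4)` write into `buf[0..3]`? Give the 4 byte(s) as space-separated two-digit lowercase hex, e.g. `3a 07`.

[0+:22] ver=-1389174 & 0x3fffff = 0x2acd8a; word=0x002acd8a
[22+:10] mode=-304 & 0x3ff = 0x2d0; word=0xb42acd8a
word = 0xb42acd8a → little-endian bytes:
  [0]=0x8a  [1]=0xcd  [2]=0x2a  [3]=0xb4

8a cd 2a b4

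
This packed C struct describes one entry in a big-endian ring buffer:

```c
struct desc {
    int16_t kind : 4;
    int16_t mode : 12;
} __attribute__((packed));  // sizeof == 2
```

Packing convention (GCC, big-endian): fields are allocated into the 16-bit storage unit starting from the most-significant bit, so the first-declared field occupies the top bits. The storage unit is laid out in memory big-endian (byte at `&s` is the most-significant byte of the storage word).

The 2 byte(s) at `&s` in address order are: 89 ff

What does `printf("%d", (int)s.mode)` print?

-1537

[0]=0x89 [1]=0xff (big-endian) → word 0x89ff
kind [12+:4] = (word>>12) & 0xf = 8
mode [0+:12] = (word>>0) & 0xfff = 2559  ←
mode signed 12b, MSB=1: 2559 - 4096 = -1537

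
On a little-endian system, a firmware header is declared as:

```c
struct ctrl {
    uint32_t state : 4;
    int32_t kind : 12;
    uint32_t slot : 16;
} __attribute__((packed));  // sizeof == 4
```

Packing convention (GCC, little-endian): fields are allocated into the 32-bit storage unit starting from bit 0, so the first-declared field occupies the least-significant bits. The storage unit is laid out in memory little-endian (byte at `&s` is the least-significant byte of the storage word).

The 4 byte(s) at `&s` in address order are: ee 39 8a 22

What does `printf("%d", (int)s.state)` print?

[0]=0xee [1]=0x39 [2]=0x8a [3]=0x22 (little-endian) → word 0x228a39ee
state [0+:4] = (word>>0) & 0xf = 14  ←
kind [4+:12] = (word>>4) & 0xfff = 926
slot [16+:16] = (word>>16) & 0xffff = 8842

14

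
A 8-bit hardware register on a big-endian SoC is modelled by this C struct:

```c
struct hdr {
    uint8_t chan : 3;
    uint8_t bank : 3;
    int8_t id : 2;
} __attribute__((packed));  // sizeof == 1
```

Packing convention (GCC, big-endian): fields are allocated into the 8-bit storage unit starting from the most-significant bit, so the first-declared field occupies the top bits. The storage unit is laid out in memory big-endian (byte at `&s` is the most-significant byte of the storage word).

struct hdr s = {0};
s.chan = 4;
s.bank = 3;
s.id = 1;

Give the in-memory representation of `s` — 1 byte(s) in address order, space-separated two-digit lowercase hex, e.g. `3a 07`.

chan (3b) val=4 bits=0x4 at bit 5: 0x80
bank (3b) val=3 bits=0x3 at bit 2: 0x8c
id (2b) val=1 bits=0x1 at bit 0: 0x8d
word = 0x8d → big-endian bytes:
  [0]=0x8d

8d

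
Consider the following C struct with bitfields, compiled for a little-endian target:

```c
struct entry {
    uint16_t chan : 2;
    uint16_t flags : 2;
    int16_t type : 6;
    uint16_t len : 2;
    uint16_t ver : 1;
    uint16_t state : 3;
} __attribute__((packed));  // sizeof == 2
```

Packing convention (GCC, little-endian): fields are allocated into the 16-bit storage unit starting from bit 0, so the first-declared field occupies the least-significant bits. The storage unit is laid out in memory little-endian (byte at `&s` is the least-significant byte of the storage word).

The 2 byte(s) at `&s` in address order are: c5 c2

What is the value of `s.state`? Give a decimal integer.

[0]=0xc5 [1]=0xc2 (little-endian) → word 0xc2c5
chan [0+:2] = (word>>0) & 0x3 = 1
flags [2+:2] = (word>>2) & 0x3 = 1
type [4+:6] = (word>>4) & 0x3f = 44
len [10+:2] = (word>>10) & 0x3 = 0
ver [12+:1] = (word>>12) & 0x1 = 0
state [13+:3] = (word>>13) & 0x7 = 6  ←

6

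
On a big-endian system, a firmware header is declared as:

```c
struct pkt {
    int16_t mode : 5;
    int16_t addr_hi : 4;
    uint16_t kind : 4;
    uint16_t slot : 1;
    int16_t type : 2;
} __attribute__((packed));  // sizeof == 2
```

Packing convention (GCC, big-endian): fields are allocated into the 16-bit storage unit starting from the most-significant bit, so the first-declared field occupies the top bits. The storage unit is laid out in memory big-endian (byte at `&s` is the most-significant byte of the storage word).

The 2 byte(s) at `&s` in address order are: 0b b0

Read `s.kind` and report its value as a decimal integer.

[0]=0x0b [1]=0xb0 (big-endian) → word 0x0bb0
mode:5 @ bit 11 → (0x0bb0>>11)&0x1f = 0x1
addr_hi:4 @ bit 7 → (0x0bb0>>7)&0xf = 0x7
kind:4 @ bit 3 → (0x0bb0>>3)&0xf = 0x6  ←
slot:1 @ bit 2 → (0x0bb0>>2)&0x1 = 0x0
type:2 @ bit 0 → (0x0bb0>>0)&0x3 = 0x0

6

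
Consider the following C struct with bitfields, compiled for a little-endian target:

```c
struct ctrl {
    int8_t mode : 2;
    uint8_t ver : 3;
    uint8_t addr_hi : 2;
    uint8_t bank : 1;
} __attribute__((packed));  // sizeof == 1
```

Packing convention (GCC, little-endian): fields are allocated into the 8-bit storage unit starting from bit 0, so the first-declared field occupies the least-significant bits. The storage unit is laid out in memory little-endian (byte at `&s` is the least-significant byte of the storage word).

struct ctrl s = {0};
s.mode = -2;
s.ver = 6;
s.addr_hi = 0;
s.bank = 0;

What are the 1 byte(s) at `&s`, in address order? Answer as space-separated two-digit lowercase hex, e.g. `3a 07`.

1a

[0+:2] mode=-2 & 0x3 = 0x2; word=0x02
[2+:3] ver=6 & 0x7 = 0x6; word=0x1a
[5+:2] addr_hi=0 & 0x3 = 0x0; word=0x1a
[7+:1] bank=0 & 0x1 = 0x0; word=0x1a
word = 0x1a → little-endian bytes:
  [0]=0x1a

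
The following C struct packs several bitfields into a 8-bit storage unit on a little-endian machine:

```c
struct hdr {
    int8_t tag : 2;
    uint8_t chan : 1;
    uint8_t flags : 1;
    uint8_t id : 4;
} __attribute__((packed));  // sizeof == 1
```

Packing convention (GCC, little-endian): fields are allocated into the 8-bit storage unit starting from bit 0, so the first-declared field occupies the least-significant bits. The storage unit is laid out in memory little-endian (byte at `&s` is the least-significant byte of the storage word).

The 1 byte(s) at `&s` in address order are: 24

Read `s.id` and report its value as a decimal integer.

[0]=0x24 (little-endian) → word 0x24
tag:2 @ bit 0 → (0x24>>0)&0x3 = 0x0
chan:1 @ bit 2 → (0x24>>2)&0x1 = 0x1
flags:1 @ bit 3 → (0x24>>3)&0x1 = 0x0
id:4 @ bit 4 → (0x24>>4)&0xf = 0x2  ←

2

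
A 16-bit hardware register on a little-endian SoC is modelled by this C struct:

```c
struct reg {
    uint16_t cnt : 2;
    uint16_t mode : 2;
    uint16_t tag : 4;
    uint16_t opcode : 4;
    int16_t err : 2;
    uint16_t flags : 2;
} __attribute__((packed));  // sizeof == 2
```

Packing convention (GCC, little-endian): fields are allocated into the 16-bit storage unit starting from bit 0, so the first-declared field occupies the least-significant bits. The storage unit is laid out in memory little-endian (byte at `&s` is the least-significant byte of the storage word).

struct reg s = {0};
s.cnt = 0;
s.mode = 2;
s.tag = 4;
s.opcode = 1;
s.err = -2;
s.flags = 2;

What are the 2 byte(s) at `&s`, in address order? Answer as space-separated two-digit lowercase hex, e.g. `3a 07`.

48 a1

cnt (2b) val=0 bits=0x0 at bit 0: 0x0000
mode (2b) val=2 bits=0x2 at bit 2: 0x0008
tag (4b) val=4 bits=0x4 at bit 4: 0x0048
opcode (4b) val=1 bits=0x1 at bit 8: 0x0148
err (2b) val=-2 bits=0x2 at bit 12: 0x2148
flags (2b) val=2 bits=0x2 at bit 14: 0xa148
word = 0xa148 → little-endian bytes:
  [0]=0x48  [1]=0xa1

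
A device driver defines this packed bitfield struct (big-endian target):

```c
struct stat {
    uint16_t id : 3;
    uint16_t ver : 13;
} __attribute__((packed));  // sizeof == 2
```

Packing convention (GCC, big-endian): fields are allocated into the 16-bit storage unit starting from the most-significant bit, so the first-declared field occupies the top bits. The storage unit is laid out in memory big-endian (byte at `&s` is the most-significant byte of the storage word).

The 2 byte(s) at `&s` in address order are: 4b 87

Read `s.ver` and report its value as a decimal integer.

[0]=0x4b [1]=0x87 (big-endian) → word 0x4b87
id [13+:3] = (word>>13) & 0x7 = 2
ver [0+:13] = (word>>0) & 0x1fff = 2951  ←

2951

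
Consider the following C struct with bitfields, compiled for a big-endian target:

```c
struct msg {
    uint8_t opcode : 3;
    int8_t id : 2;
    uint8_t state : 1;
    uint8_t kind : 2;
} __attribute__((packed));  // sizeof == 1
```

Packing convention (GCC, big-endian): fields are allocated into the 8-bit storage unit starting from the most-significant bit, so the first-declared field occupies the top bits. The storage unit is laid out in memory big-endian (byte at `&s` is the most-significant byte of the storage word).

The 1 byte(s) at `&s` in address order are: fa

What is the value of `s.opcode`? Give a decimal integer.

[0]=0xfa (big-endian) → word 0xfa
opcode [5+:3] = (word>>5) & 0x7 = 7  ←
id [3+:2] = (word>>3) & 0x3 = 3
state [2+:1] = (word>>2) & 0x1 = 0
kind [0+:2] = (word>>0) & 0x3 = 2

7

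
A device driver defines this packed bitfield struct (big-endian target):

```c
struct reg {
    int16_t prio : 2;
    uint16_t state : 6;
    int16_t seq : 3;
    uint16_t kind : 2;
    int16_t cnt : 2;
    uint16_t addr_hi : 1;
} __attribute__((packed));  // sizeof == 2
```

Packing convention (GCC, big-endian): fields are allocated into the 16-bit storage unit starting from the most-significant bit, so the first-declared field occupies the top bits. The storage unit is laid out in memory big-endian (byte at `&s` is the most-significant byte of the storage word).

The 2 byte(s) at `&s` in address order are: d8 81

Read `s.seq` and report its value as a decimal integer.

-4

[0]=0xd8 [1]=0x81 (big-endian) → word 0xd881
prio:2 @ bit 14 → (0xd881>>14)&0x3 = 0x3
state:6 @ bit 8 → (0xd881>>8)&0x3f = 0x18
seq:3 @ bit 5 → (0xd881>>5)&0x7 = 0x4  ←
kind:2 @ bit 3 → (0xd881>>3)&0x3 = 0x0
cnt:2 @ bit 1 → (0xd881>>1)&0x3 = 0x0
addr_hi:1 @ bit 0 → (0xd881>>0)&0x1 = 0x1
seq signed 3b, MSB=1: 4 - 8 = -4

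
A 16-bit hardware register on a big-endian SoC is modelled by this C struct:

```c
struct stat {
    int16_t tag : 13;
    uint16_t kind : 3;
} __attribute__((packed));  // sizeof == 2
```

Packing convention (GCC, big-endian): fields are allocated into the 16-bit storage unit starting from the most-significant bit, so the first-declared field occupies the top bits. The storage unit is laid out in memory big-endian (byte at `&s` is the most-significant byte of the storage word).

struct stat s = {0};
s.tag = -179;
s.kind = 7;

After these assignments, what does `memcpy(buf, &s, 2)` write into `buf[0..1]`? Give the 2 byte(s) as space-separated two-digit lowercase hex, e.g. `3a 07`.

fa 6f

[3+:13] tag=-179 & 0x1fff = 0x1f4d; word=0xfa68
[0+:3] kind=7 & 0x7 = 0x7; word=0xfa6f
word = 0xfa6f → big-endian bytes:
  [0]=0xfa  [1]=0x6f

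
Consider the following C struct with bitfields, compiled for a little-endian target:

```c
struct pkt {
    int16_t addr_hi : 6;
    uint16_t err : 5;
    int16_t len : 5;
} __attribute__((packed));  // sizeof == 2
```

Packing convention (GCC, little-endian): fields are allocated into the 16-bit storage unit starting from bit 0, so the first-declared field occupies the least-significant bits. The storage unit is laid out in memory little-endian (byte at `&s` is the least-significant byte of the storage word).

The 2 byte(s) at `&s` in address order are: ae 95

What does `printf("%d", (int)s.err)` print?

22

[0]=0xae [1]=0x95 (little-endian) → word 0x95ae
addr_hi [0+:6] = (word>>0) & 0x3f = 46
err [6+:5] = (word>>6) & 0x1f = 22  ←
len [11+:5] = (word>>11) & 0x1f = 18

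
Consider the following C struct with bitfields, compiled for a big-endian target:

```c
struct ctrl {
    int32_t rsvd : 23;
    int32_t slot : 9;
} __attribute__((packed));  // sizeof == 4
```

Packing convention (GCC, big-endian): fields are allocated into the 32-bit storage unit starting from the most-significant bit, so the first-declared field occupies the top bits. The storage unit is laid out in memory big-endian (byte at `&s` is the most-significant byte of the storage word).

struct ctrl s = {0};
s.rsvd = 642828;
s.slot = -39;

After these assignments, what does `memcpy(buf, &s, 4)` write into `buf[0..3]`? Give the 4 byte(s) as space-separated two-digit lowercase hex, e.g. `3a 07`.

rsvd (23b) val=642828 bits=0x9cf0c at bit 9: 0x139e1800
slot (9b) val=-39 bits=0x1d9 at bit 0: 0x139e19d9
word = 0x139e19d9 → big-endian bytes:
  [0]=0x13  [1]=0x9e  [2]=0x19  [3]=0xd9

13 9e 19 d9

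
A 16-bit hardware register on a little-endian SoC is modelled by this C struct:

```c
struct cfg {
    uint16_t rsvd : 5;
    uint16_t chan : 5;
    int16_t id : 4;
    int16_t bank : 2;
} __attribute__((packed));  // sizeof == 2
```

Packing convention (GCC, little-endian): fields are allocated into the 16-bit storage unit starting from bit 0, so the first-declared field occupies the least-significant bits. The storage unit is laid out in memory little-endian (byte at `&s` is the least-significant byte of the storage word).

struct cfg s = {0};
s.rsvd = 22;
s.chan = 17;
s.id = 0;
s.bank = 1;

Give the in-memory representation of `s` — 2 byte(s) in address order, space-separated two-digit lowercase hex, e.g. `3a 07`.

rsvd (5b) val=22 bits=0x16 at bit 0: 0x0016
chan (5b) val=17 bits=0x11 at bit 5: 0x0236
id (4b) val=0 bits=0x0 at bit 10: 0x0236
bank (2b) val=1 bits=0x1 at bit 14: 0x4236
word = 0x4236 → little-endian bytes:
  [0]=0x36  [1]=0x42

36 42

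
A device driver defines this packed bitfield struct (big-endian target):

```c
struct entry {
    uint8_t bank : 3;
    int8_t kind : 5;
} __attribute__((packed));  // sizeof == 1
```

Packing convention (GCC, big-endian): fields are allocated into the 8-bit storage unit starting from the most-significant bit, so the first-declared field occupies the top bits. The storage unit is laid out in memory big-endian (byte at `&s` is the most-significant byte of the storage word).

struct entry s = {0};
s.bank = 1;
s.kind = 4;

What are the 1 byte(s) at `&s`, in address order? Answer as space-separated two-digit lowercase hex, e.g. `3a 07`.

24

[5+:3] bank=1 & 0x7 = 0x1; word=0x20
[0+:5] kind=4 & 0x1f = 0x4; word=0x24
word = 0x24 → big-endian bytes:
  [0]=0x24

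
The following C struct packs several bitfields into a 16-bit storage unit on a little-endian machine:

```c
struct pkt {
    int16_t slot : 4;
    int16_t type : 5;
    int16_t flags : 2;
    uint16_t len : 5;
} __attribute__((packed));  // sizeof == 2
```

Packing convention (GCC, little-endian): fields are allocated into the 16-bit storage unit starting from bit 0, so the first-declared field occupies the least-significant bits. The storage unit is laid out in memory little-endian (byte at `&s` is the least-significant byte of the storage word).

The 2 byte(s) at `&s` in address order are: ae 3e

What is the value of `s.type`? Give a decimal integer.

[0]=0xae [1]=0x3e (little-endian) → word 0x3eae
slot [0+:4] = (word>>0) & 0xf = 14
type [4+:5] = (word>>4) & 0x1f = 10  ←
flags [9+:2] = (word>>9) & 0x3 = 3
len [11+:5] = (word>>11) & 0x1f = 7
type signed 5b, MSB=0: value = 10

10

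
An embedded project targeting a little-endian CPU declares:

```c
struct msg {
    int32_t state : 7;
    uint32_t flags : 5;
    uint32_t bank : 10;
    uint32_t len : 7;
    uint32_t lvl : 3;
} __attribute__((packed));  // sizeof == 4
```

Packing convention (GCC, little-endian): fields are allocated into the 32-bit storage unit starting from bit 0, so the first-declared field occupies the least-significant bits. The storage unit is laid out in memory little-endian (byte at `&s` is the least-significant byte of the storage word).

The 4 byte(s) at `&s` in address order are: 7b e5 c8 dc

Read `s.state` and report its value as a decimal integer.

-5

[0]=0x7b [1]=0xe5 [2]=0xc8 [3]=0xdc (little-endian) → word 0xdcc8e57b
state:7 @ bit 0 → (0xdcc8e57b>>0)&0x7f = 0x7b  ←
flags:5 @ bit 7 → (0xdcc8e57b>>7)&0x1f = 0xa
bank:10 @ bit 12 → (0xdcc8e57b>>12)&0x3ff = 0x8e
len:7 @ bit 22 → (0xdcc8e57b>>22)&0x7f = 0x73
lvl:3 @ bit 29 → (0xdcc8e57b>>29)&0x7 = 0x6
state signed 7b, MSB=1: 123 - 128 = -5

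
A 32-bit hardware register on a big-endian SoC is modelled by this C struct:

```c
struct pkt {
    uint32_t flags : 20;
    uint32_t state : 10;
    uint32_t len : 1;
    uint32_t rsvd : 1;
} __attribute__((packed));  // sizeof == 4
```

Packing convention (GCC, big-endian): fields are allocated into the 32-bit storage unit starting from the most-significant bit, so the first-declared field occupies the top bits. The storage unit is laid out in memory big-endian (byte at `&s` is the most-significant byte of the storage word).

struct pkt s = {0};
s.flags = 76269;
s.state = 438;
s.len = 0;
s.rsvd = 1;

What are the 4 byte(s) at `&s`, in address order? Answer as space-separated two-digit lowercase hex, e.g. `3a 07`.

12 9e d6 d9

flags (20b) val=76269 bits=0x129ed at bit 12: 0x129ed000
state (10b) val=438 bits=0x1b6 at bit 2: 0x129ed6d8
len (1b) val=0 bits=0x0 at bit 1: 0x129ed6d8
rsvd (1b) val=1 bits=0x1 at bit 0: 0x129ed6d9
word = 0x129ed6d9 → big-endian bytes:
  [0]=0x12  [1]=0x9e  [2]=0xd6  [3]=0xd9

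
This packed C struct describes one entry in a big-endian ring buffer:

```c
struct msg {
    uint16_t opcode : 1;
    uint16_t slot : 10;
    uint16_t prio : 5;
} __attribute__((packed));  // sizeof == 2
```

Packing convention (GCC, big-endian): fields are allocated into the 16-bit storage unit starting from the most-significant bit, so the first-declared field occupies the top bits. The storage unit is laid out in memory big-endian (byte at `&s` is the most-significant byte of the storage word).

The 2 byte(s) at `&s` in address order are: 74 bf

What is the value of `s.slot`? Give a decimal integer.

933

[0]=0x74 [1]=0xbf (big-endian) → word 0x74bf
opcode [15+:1] = (word>>15) & 0x1 = 0
slot [5+:10] = (word>>5) & 0x3ff = 933  ←
prio [0+:5] = (word>>0) & 0x1f = 31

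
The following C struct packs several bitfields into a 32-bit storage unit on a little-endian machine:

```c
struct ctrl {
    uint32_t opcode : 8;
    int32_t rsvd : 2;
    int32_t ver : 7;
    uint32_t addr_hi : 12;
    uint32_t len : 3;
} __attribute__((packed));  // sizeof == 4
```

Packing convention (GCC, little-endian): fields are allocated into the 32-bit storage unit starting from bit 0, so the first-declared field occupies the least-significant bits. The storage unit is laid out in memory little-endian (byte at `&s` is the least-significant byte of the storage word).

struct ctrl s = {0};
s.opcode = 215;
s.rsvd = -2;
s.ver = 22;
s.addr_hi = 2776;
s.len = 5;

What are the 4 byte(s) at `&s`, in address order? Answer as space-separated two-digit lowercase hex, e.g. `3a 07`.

d7 5a b0 b5

[0+:8] opcode=215 & 0xff = 0xd7; word=0x000000d7
[8+:2] rsvd=-2 & 0x3 = 0x2; word=0x000002d7
[10+:7] ver=22 & 0x7f = 0x16; word=0x00005ad7
[17+:12] addr_hi=2776 & 0xfff = 0xad8; word=0x15b05ad7
[29+:3] len=5 & 0x7 = 0x5; word=0xb5b05ad7
word = 0xb5b05ad7 → little-endian bytes:
  [0]=0xd7  [1]=0x5a  [2]=0xb0  [3]=0xb5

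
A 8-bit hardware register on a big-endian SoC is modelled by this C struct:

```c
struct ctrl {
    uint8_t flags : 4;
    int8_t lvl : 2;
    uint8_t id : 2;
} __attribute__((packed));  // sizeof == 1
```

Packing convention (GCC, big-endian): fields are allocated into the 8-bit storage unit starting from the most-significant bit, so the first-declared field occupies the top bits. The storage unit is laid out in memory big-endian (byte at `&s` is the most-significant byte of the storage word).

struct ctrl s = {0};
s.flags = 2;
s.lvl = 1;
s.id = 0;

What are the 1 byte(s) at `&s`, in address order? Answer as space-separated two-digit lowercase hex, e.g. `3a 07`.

24

[4+:4] flags=2 & 0xf = 0x2; word=0x20
[2+:2] lvl=1 & 0x3 = 0x1; word=0x24
[0+:2] id=0 & 0x3 = 0x0; word=0x24
word = 0x24 → big-endian bytes:
  [0]=0x24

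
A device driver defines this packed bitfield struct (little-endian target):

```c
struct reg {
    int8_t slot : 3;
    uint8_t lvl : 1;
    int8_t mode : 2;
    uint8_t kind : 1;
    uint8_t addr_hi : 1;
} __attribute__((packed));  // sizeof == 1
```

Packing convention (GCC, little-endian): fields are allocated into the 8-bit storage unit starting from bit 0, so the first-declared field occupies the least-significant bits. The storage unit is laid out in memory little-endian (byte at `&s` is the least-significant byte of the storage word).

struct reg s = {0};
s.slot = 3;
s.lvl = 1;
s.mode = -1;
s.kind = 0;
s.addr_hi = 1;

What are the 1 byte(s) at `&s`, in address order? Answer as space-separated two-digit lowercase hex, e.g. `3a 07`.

bb

slot (3b) val=3 bits=0x3 at bit 0: 0x03
lvl (1b) val=1 bits=0x1 at bit 3: 0x0b
mode (2b) val=-1 bits=0x3 at bit 4: 0x3b
kind (1b) val=0 bits=0x0 at bit 6: 0x3b
addr_hi (1b) val=1 bits=0x1 at bit 7: 0xbb
word = 0xbb → little-endian bytes:
  [0]=0xbb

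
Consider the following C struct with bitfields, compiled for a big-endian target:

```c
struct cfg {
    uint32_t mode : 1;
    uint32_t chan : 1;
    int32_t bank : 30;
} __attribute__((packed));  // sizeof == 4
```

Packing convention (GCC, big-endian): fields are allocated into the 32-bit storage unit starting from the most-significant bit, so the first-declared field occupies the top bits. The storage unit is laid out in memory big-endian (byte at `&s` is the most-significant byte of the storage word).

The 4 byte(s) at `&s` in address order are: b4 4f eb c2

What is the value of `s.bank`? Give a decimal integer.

-196088894

[0]=0xb4 [1]=0x4f [2]=0xeb [3]=0xc2 (big-endian) → word 0xb44febc2
mode [31+:1] = (word>>31) & 0x1 = 1
chan [30+:1] = (word>>30) & 0x1 = 0
bank [0+:30] = (word>>0) & 0x3fffffff = 877652930  ←
bank signed 30b, MSB=1: 877652930 - 1073741824 = -196088894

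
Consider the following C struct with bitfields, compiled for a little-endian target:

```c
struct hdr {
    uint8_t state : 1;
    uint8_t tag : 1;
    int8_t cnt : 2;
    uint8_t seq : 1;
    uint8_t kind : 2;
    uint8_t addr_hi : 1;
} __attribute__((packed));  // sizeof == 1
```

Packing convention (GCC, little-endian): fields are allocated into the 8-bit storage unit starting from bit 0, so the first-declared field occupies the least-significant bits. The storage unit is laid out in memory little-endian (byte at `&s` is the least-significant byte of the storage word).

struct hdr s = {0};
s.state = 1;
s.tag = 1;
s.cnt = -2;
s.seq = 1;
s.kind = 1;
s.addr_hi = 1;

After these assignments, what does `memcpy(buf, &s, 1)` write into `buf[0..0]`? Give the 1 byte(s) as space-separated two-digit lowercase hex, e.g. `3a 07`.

[0+:1] state=1 & 0x1 = 0x1; word=0x01
[1+:1] tag=1 & 0x1 = 0x1; word=0x03
[2+:2] cnt=-2 & 0x3 = 0x2; word=0x0b
[4+:1] seq=1 & 0x1 = 0x1; word=0x1b
[5+:2] kind=1 & 0x3 = 0x1; word=0x3b
[7+:1] addr_hi=1 & 0x1 = 0x1; word=0xbb
word = 0xbb → little-endian bytes:
  [0]=0xbb

bb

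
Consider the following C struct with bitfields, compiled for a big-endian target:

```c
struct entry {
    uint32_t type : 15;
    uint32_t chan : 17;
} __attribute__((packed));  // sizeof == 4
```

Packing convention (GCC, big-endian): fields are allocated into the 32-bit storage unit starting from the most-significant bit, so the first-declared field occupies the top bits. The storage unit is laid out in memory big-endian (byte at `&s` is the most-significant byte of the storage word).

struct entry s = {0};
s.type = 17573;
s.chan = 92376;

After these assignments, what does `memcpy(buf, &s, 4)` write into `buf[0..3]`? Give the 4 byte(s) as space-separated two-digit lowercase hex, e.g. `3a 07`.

[17+:15] type=17573 & 0x7fff = 0x44a5; word=0x894a0000
[0+:17] chan=92376 & 0x1ffff = 0x168d8; word=0x894b68d8
word = 0x894b68d8 → big-endian bytes:
  [0]=0x89  [1]=0x4b  [2]=0x68  [3]=0xd8

89 4b 68 d8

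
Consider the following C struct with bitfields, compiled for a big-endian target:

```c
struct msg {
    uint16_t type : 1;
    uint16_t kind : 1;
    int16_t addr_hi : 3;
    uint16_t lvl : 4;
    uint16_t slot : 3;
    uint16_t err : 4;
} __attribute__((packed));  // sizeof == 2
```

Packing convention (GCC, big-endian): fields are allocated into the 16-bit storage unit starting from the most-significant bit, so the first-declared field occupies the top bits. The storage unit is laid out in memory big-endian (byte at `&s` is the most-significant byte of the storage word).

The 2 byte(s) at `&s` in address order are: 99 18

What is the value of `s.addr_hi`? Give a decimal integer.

3

[0]=0x99 [1]=0x18 (big-endian) → word 0x9918
type [15+:1] = (word>>15) & 0x1 = 1
kind [14+:1] = (word>>14) & 0x1 = 0
addr_hi [11+:3] = (word>>11) & 0x7 = 3  ←
lvl [7+:4] = (word>>7) & 0xf = 2
slot [4+:3] = (word>>4) & 0x7 = 1
err [0+:4] = (word>>0) & 0xf = 8
addr_hi signed 3b, MSB=0: value = 3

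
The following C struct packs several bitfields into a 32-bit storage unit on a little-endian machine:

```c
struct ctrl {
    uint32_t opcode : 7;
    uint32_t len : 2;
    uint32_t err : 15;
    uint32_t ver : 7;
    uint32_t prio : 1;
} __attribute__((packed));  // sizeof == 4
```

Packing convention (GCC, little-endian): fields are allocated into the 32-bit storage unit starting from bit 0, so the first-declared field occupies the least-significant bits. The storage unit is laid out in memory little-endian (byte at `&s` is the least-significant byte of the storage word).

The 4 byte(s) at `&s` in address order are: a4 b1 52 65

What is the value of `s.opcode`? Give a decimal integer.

[0]=0xa4 [1]=0xb1 [2]=0x52 [3]=0x65 (little-endian) → word 0x6552b1a4
opcode [0+:7] = (word>>0) & 0x7f = 36  ←
len [7+:2] = (word>>7) & 0x3 = 3
err [9+:15] = (word>>9) & 0x7fff = 10584
ver [24+:7] = (word>>24) & 0x7f = 101
prio [31+:1] = (word>>31) & 0x1 = 0

36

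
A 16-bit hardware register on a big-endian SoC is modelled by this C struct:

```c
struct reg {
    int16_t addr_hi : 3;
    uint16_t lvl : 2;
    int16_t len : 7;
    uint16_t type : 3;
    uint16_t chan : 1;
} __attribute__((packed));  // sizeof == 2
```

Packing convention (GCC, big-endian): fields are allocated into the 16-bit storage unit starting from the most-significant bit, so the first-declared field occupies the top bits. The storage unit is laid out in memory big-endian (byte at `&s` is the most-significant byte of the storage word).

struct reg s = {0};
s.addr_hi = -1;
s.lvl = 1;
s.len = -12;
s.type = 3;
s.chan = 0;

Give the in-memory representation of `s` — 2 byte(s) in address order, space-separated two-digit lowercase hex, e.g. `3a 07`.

addr_hi:3 = -1 → 0x7 << 13 → word 0xe000
lvl:2 = 1 → 0x1 << 11 → word 0xe800
len:7 = -12 → 0x74 << 4 → word 0xef40
type:3 = 3 → 0x3 << 1 → word 0xef46
chan:1 = 0 → 0x0 << 0 → word 0xef46
word = 0xef46 → big-endian bytes:
  [0]=0xef  [1]=0x46

ef 46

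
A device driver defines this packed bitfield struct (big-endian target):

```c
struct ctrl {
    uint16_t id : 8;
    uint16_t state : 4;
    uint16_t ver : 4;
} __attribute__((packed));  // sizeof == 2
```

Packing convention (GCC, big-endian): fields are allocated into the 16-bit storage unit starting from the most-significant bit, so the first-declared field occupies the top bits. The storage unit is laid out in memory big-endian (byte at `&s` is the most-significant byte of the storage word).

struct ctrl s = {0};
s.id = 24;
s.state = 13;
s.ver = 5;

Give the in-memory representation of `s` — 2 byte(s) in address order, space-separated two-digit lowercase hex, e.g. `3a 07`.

18 d5

id:8 = 24 → 0x18 << 8 → word 0x1800
state:4 = 13 → 0xd << 4 → word 0x18d0
ver:4 = 5 → 0x5 << 0 → word 0x18d5
word = 0x18d5 → big-endian bytes:
  [0]=0x18  [1]=0xd5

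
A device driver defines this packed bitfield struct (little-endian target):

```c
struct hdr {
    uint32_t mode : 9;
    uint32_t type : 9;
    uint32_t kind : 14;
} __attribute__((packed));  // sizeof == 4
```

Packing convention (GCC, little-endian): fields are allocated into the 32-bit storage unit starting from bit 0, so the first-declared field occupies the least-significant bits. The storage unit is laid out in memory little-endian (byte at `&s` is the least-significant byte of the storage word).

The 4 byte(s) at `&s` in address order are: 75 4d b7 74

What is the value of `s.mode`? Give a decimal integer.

[0]=0x75 [1]=0x4d [2]=0xb7 [3]=0x74 (little-endian) → word 0x74b74d75
mode:9 @ bit 0 → (0x74b74d75>>0)&0x1ff = 0x175  ←
type:9 @ bit 9 → (0x74b74d75>>9)&0x1ff = 0x1a6
kind:14 @ bit 18 → (0x74b74d75>>18)&0x3fff = 0x1d2d

373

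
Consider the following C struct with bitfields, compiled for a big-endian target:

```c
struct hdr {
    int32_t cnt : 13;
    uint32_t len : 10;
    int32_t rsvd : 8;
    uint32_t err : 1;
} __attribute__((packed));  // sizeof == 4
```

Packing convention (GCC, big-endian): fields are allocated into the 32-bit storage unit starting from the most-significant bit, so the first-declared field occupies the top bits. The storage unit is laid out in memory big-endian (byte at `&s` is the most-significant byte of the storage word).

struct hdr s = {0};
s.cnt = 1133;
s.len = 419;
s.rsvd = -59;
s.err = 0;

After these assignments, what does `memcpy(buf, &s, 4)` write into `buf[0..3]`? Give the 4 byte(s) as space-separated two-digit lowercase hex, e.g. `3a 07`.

cnt:13 = 1133 → 0x46d << 19 → word 0x23680000
len:10 = 419 → 0x1a3 << 9 → word 0x236b4600
rsvd:8 = -59 → 0xc5 << 1 → word 0x236b478a
err:1 = 0 → 0x0 << 0 → word 0x236b478a
word = 0x236b478a → big-endian bytes:
  [0]=0x23  [1]=0x6b  [2]=0x47  [3]=0x8a

23 6b 47 8a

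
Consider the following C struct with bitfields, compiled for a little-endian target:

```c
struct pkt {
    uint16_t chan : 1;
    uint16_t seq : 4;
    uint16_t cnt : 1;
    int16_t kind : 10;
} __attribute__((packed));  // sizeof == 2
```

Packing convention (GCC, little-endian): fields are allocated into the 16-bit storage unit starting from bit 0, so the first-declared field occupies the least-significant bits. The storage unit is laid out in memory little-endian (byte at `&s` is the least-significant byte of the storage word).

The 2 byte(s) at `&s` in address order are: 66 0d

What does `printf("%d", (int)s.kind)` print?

53

[0]=0x66 [1]=0x0d (little-endian) → word 0x0d66
chan [0+:1] = (word>>0) & 0x1 = 0
seq [1+:4] = (word>>1) & 0xf = 3
cnt [5+:1] = (word>>5) & 0x1 = 1
kind [6+:10] = (word>>6) & 0x3ff = 53  ←
kind signed 10b, MSB=0: value = 53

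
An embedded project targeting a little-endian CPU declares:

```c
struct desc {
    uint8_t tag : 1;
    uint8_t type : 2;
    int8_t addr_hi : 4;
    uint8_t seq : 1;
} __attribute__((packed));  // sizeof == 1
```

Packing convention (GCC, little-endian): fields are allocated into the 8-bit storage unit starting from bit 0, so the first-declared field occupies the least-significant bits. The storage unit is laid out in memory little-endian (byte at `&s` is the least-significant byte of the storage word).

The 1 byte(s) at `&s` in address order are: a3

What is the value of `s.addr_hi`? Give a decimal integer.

4

[0]=0xa3 (little-endian) → word 0xa3
tag:1 @ bit 0 → (0xa3>>0)&0x1 = 0x1
type:2 @ bit 1 → (0xa3>>1)&0x3 = 0x1
addr_hi:4 @ bit 3 → (0xa3>>3)&0xf = 0x4  ←
seq:1 @ bit 7 → (0xa3>>7)&0x1 = 0x1
addr_hi signed 4b, MSB=0: value = 4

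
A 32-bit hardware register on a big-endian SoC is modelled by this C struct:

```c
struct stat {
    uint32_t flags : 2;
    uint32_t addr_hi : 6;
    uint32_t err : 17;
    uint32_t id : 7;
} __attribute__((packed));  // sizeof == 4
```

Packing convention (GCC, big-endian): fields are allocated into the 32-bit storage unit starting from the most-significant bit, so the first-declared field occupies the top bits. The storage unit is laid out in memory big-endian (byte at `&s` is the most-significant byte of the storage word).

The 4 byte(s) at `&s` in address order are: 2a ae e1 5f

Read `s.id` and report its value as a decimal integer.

[0]=0x2a [1]=0xae [2]=0xe1 [3]=0x5f (big-endian) → word 0x2aaee15f
flags:2 @ bit 30 → (0x2aaee15f>>30)&0x3 = 0x0
addr_hi:6 @ bit 24 → (0x2aaee15f>>24)&0x3f = 0x2a
err:17 @ bit 7 → (0x2aaee15f>>7)&0x1ffff = 0x15dc2
id:7 @ bit 0 → (0x2aaee15f>>0)&0x7f = 0x5f  ←

95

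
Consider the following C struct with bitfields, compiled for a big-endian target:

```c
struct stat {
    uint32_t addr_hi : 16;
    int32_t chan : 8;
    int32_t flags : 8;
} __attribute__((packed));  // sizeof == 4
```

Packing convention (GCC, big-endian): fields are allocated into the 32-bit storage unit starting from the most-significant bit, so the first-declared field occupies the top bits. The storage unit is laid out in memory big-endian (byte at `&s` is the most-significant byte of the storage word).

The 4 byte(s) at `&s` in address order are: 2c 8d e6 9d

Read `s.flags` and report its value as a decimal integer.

-99

[0]=0x2c [1]=0x8d [2]=0xe6 [3]=0x9d (big-endian) → word 0x2c8de69d
addr_hi [16+:16] = (word>>16) & 0xffff = 11405
chan [8+:8] = (word>>8) & 0xff = 230
flags [0+:8] = (word>>0) & 0xff = 157  ←
flags signed 8b, MSB=1: 157 - 256 = -99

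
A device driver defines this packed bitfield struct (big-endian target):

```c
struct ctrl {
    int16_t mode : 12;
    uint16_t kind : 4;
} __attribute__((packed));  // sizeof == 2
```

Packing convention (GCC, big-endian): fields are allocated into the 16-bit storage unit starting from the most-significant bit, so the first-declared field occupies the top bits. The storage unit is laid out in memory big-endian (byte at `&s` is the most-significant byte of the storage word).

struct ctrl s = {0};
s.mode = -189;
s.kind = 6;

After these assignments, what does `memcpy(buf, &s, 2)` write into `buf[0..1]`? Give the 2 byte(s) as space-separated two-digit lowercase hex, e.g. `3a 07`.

[4+:12] mode=-189 & 0xfff = 0xf43; word=0xf430
[0+:4] kind=6 & 0xf = 0x6; word=0xf436
word = 0xf436 → big-endian bytes:
  [0]=0xf4  [1]=0x36

f4 36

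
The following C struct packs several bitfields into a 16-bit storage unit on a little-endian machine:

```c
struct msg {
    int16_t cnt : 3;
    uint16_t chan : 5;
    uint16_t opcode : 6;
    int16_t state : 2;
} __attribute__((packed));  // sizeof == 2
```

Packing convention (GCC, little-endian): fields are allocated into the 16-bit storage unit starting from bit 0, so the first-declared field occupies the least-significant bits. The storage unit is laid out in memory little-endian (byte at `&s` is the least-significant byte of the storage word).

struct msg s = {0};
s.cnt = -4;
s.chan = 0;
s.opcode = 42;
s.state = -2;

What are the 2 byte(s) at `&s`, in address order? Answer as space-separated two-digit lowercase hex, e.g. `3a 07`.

04 aa

cnt (3b) val=-4 bits=0x4 at bit 0: 0x0004
chan (5b) val=0 bits=0x0 at bit 3: 0x0004
opcode (6b) val=42 bits=0x2a at bit 8: 0x2a04
state (2b) val=-2 bits=0x2 at bit 14: 0xaa04
word = 0xaa04 → little-endian bytes:
  [0]=0x04  [1]=0xaa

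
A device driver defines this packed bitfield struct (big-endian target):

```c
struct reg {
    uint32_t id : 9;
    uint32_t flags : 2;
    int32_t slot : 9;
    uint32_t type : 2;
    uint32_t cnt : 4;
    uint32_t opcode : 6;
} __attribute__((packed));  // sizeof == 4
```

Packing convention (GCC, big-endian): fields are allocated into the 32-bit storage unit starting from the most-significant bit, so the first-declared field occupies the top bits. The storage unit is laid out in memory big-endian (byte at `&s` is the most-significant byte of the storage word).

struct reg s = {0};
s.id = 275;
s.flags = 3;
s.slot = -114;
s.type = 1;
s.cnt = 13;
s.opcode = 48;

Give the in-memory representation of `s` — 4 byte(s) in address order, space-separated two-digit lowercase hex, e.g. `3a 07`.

89 f8 e7 70

id (9b) val=275 bits=0x113 at bit 23: 0x89800000
flags (2b) val=3 bits=0x3 at bit 21: 0x89e00000
slot (9b) val=-114 bits=0x18e at bit 12: 0x89f8e000
type (2b) val=1 bits=0x1 at bit 10: 0x89f8e400
cnt (4b) val=13 bits=0xd at bit 6: 0x89f8e740
opcode (6b) val=48 bits=0x30 at bit 0: 0x89f8e770
word = 0x89f8e770 → big-endian bytes:
  [0]=0x89  [1]=0xf8  [2]=0xe7  [3]=0x70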